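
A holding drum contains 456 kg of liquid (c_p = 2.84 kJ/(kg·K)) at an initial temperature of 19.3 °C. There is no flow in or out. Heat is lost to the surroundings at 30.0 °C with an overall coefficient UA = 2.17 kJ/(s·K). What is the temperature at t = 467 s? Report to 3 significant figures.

M c_p dT/dt = −UA(T − T_amb).
dT/dt = (T_ss − T)/τ with T_ss = T_amb = 30.000 °C, τ = M c_p/UA = 456·2.84/2.17 = 596.79 s.
Solution: T(t) = T_ss + (T₀ − T_ss) e^(−t/τ).
T(467) = 30.000 + (-10.700)·0.45725 = 25.107 °C.

25.1 °C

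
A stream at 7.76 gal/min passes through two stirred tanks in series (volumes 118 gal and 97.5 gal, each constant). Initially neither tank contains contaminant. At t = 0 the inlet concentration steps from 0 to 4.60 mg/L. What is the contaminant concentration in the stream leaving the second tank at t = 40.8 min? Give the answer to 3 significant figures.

Each tank obeys Vᵢ dCᵢ/dt = Q(Cᵢ₋₁ − Cᵢ), so τᵢ = Vᵢ/Q.
τ₁ = 118/7.76 = 15.206 min; τ₂ = 97.5/7.76 = 12.564 min.
Solving the cascade with C₁(0)=C₂(0)=0 gives C₂(t) = C_in[1 − (τ₁ e^(−t/τ₁) − τ₂ e^(−t/τ₂))/(τ₁ − τ₂)].
At t = 40.8: e^(−t/τ₁) = 0.068350, e^(−t/τ₂) = 0.038881.
C₂ = 4.60·[1 − (15.206·0.068350 − 12.564·0.038881)/(2.6418)] = 4.60·0.79149 = 3.6409 mg/L.

3.64 mg/L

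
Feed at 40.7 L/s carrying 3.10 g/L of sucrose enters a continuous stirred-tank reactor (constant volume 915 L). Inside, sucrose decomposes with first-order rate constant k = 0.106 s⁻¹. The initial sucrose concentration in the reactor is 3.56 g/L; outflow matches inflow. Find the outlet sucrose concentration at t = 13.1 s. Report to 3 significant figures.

V dC/dt = Q(C_in − C) − k V C.
This is linear with rate a = Q/V + k = 0.15048 s⁻¹.
C_ss = Q C_in/(Q + kV) = 0.91633 g/L; C(t) = C_ss + (C₀ − C_ss) e^(−a t).
C(13.1) = 0.91633 + (2.6437)·e^(−0.15048·13.1) = 0.91633 + (2.6437)·0.13928 = 1.2845 g/L.

1.28 g/L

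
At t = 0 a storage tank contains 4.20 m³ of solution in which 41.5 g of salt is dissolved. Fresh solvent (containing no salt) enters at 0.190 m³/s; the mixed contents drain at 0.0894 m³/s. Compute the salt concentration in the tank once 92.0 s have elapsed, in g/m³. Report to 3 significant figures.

1.10 g/m³

Let m(t) be the amount of salt. Volume: V(t) = V₀ + (Q_in − Q_out) t = 4.20 + 0.10060 t; V(92.0) = 13.455 m³.
Species balance (pure solvent in): dm/dt = −Q_out · m/V(t).
Separate: dm/m = −Q_out dt/V(t) ⇒ ln(m/m₀) = −(Q_out/(Q_in−Q_out)) ln(V/V₀).
m = m₀ (V₀/V)^(Q_out/(Q_in−Q_out)) = 41.5 × (4.20/13.455)^(0.88867) = 14.747 g.
C = m/V = 14.747/13.455 = 1.0960 g/m³.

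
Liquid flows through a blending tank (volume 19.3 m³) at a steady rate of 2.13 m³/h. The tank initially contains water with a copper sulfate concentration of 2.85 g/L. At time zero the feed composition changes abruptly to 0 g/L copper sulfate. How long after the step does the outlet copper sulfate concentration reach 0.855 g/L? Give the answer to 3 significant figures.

10.9 h

Species balance on the tank: V dC/dt = Q(C_in − C), so τ = V/Q = 9.0610 h.
C(t) = C_in + (C₀ − C_in) e^(−t/τ). Set C = 0.855 and solve for t:
e^(−t/τ) = (C − C_in)/(C₀ − C_in) = (0.855 − 0)/(2.85 − 0) = 0.30000
t = −τ ln(…) = 9.0610 × 1.2040 = 10.909 h.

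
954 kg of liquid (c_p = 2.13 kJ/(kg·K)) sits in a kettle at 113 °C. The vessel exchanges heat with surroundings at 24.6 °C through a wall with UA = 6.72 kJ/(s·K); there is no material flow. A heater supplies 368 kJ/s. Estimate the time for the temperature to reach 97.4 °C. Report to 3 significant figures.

Energy balance: M c_p dT/dt = −UA(T − T_amb) + Q̇.
τ = M c_p/UA = 302.38 s; T_ss = T_amb + Q̇/UA = 24.6 + 368/6.72 = 79.362 °C.
T(t) = T_ss + (T₀ − T_ss)e^(−t/τ); set T = 97.4:
t = −τ ln[(T − T_ss)/(T₀ − T_ss)] = −302.38 · ln(0.53624) = 188.44 s.

188 s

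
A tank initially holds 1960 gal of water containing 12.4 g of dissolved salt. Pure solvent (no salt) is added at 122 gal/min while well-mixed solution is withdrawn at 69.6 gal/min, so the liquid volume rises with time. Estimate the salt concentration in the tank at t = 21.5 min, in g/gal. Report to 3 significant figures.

0.00220 g/gal

Total volume: dV/dt = Q_in − Q_out = 52.400 gal/min, so V(t) = 1960 + 52.400 t and V(21.5) = 3086.6 gal.
Solute balance: dm/dt = 0 − Q_out C = −Q_out m/V(t).
dm/m = −Q_out dt/(V₀ + 52.400 t); integrating gives ln(m/m₀) = −(Q_out/(Q_in−Q_out)) ln(V/V₀).
m = m₀ (V₀/V)^(Q_out/(Q_in−Q_out)) = 12.4 × (1960/3086.6)^(1.3282) = 6.7836 g.
C = m/V = 6.7836/3086.6 = 0.0021978 g/gal.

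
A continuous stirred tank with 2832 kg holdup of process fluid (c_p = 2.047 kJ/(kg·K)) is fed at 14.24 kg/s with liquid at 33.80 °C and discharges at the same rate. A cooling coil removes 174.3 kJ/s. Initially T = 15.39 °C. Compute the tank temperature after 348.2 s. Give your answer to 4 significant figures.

Heat balance on the well-mixed liquid: M c_p dT/dt = ṁ c_p (T_in − T) − 174.3.
τ = M/ṁ = 198.876 s; T_ss = T_in − Q̇/(ṁ c_p) = 33.80 − 174.3/(14.24·2.047) = 27.8204 °C.
Solution: T(t) = T_ss + (T₀ − T_ss) e^(−t/τ).
T(348.2) = 27.8204 + (-12.4304)·e^(−348.2/198.876) = 27.8204 + (-12.4304)·0.173629 = 25.6622 °C.

25.66 °C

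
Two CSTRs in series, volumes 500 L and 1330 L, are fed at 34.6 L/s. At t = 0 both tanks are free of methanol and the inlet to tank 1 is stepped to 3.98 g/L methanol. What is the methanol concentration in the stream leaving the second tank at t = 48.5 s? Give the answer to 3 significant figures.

Species balance on tank i: dCᵢ/dt = (Cᵢ₋₁ − Cᵢ)/τᵢ with τᵢ = Vᵢ/Q.
τ₁ = 500/34.6 = 14.451 s; τ₂ = 1330/34.6 = 38.439 s.
Tank 1: C₁ = C_in(1 − e^(−t/τ₁)). Tank 2 (τ₁ ≠ τ₂): C₂ = C_in[1 − (τ₁ e^(−t/τ₁) − τ₂ e^(−t/τ₂))/(τ₁ − τ₂)].
At t = 48.5: e^(−t/τ₁) = 0.034868, e^(−t/τ₂) = 0.28316.
C₂ = 3.98·[1 − (14.451·0.034868 − 38.439·0.28316)/(-23.988)] = 3.98·0.56726 = 2.2577 g/L.

2.26 g/L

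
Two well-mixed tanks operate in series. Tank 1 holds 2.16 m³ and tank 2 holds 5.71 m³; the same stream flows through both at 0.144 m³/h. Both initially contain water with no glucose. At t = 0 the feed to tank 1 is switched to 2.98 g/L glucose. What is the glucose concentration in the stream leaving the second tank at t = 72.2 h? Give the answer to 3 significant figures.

2.22 g/L

Species balance on tank i: dCᵢ/dt = (Cᵢ₋₁ − Cᵢ)/τᵢ with τᵢ = Vᵢ/Q.
τ₁ = 2.16/0.144 = 15.000 h; τ₂ = 5.71/0.144 = 39.653 h.
Tank 1: C₁ = C_in(1 − e^(−t/τ₁)). Tank 2 (τ₁ ≠ τ₂): C₂ = C_in[1 − (τ₁ e^(−t/τ₁) − τ₂ e^(−t/τ₂))/(τ₁ − τ₂)].
At t = 72.2: e^(−t/τ₁) = 0.0081207, e^(−t/τ₂) = 0.16190.
C₂ = 2.98·[1 − (15.000·0.0081207 − 39.653·0.16190)/(-24.653)] = 2.98·0.74454 = 2.2187 g/L.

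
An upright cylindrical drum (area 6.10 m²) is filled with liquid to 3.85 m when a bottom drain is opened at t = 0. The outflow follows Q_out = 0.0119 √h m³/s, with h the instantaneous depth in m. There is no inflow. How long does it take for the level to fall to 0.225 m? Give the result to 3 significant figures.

1530 s

Mass balance (ρ constant): A dh/dt = −0.0119 √h.
∫ h^(−1/2) dh = −(0.0119/A) ∫ dt, giving 2√h = 2√h₀ − (0.0119/A) t.
t = 2A(√h₀ − √h)/0.0119 = 2·6.10·(√3.85 − √0.225)/0.0119
  = 12.200 × (1.9621 − 0.47434) / 0.0119 = 1525.3 s.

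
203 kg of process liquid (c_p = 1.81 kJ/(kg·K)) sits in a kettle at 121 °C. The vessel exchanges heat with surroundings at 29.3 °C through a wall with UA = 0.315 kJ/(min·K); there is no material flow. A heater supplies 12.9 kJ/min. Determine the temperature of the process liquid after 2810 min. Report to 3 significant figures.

Lumped-capacitance energy balance: M c_p dT/dt = UA(T_amb − T) + Q̇.
dT/dt = (T_ss − T)/τ with T_ss = T_amb + Q̇/UA = 29.3 + 12.9/0.315 = 70.252 °C, τ = M c_p/UA = 203·1.81/0.315 = 1166.4 min.
Solution: T(t) = T_ss + (T₀ − T_ss) e^(−t/τ).
T(2810) = 70.252 + (50.748)·0.089902 = 74.815 °C.

74.8 °C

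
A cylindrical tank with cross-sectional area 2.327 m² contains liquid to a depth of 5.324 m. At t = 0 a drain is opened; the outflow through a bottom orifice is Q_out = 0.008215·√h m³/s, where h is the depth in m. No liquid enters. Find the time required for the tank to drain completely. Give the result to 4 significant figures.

With no inflow, A dh/dt = −0.008215 √h.
∫ h^(−1/2) dh = −(0.008215/A) ∫ dt, giving 2√h = 2√h₀ − (0.008215/A) t.
Tank is empty when √h = 0: t_empty = 2A√h₀/0.008215.
t_empty = 2·2.327·√5.324/0.008215 = 4.65400·2.30738/0.008215 = 1307.19 s.

1307 s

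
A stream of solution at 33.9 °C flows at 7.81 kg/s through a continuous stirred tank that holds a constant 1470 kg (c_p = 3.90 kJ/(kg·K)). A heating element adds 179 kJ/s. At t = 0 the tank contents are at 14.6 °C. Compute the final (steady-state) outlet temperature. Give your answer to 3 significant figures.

39.8 °C

M c_p dT/dt = ṁ c_p (T_in − T) + Q̇.
At steady state dT/dt = 0 ⇒ T_ss = T_in + Q̇/(ṁ c_p) = 33.9 + 179/(7.81·3.90) = 39.777 °C.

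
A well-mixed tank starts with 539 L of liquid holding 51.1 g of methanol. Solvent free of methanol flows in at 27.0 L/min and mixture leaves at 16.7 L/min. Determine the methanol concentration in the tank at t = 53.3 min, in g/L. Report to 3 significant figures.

Total volume: dV/dt = Q_in − Q_out = 10.300 L/min, so V(t) = 539 + 10.300 t and V(53.3) = 1088.0 L.
Solute balance: dm/dt = 0 − Q_out C = −Q_out m/V(t).
Separate: dm/m = −Q_out dt/V(t) ⇒ ln(m/m₀) = −(Q_out/(Q_in−Q_out)) ln(V/V₀).
m = m₀ (V₀/V)^(Q_out/(Q_in−Q_out)) = 51.1 × (539/1088.0)^(1.6214) = 16.362 g.
C = m/V = 16.362/1088.0 = 0.015039 g/L.

0.0150 g/L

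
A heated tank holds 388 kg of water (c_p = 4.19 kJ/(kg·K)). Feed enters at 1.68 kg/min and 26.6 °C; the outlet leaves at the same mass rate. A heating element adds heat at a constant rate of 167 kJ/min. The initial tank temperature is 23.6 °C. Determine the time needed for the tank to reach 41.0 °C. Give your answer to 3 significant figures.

Energy balance: M c_p dT/dt = ṁ c_p (T_in − T) + 167.
τ = M/ṁ = 230.95 min; T_ss = T_in + Q̇/(ṁ c_p) = 50.324 °C.
T(t) = T_ss + (T₀ − T_ss) e^(−t/τ). Set T = 41.0:
e^(−t/τ) = (41.0 − 50.324)/(23.6 − 50.324) = 0.34891
t = −230.95 · ln(0.34891) = 243.18 min.

243 min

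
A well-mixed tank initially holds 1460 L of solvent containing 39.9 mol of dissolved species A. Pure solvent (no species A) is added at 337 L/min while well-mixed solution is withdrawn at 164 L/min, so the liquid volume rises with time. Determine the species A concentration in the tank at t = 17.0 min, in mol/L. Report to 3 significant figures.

Let m(t) be the amount of species A. Volume: V(t) = V₀ + (Q_in − Q_out) t = 1460 + 173.00 t; V(17.0) = 4401.0 L.
Solute balance: dm/dt = 0 − Q_out C = −Q_out m/V(t).
Separate: dm/m = −Q_out dt/V(t) ⇒ ln(m/m₀) = −(Q_out/(Q_in−Q_out)) ln(V/V₀).
m = m₀ (V₀/V)^(Q_out/(Q_in−Q_out)) = 39.9 × (1460/4401.0)^(0.94798) = 14.019 mol.
C = m/V = 14.019/4401.0 = 0.0031853 mol/L.

0.00319 mol/L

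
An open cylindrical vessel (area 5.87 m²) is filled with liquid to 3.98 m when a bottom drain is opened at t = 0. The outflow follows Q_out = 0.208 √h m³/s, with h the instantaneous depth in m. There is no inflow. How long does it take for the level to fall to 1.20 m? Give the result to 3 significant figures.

Accumulation of liquid (constant cross-section A): A dh/dt = −0.208 √h.
This is separable: 2 d(√h)/dt = −0.208/A, so √h = √h₀ − (0.208/(2A)) t.
t = 2A(√h₀ − √h)/0.208 = 2·5.87·(√3.98 − √1.20)/0.208
  = 11.740 × (1.9950 − 1.0954) / 0.208 = 50.773 s.

50.8 s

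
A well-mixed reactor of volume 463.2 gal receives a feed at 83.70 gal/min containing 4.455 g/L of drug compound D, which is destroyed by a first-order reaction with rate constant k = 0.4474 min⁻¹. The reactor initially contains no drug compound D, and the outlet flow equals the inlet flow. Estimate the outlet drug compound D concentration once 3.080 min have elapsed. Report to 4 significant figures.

V dC/dt = Q(C_in − C) − k V C.
dC/dt = (Q/V) C_in − (Q/V + k) C; effective rate a = Q/V + k = 0.180699 + 0.4474 = 0.628099 min⁻¹.
C_ss = Q C_in/(Q + kV) = 1.28167 g/L; C(t) = C_ss + (C₀ − C_ss) e^(−a t).
C(3.080) = 1.28167 + (-1.28167)·e^(−0.628099·3.080) = 1.28167 + (-1.28167)·0.144490 = 1.09648 g/L.

1.096 g/L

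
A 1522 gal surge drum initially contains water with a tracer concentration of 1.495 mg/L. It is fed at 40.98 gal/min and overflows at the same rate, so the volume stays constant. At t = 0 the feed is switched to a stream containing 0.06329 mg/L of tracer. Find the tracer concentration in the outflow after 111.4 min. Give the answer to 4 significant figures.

0.1346 mg/L

Species balance on the tank: V dC/dt = Q(C_in − C).
Rewrite as dC/dt + C/τ = C_in/τ, τ = V/Q = 37.1401 min.
Solution: C(t) = C_in + (C₀ − C_in) e^(−t/τ).
C(111.4) = 0.06329 + (1.495 − 0.06329)·e^(−111.4/37.1401) = 0.06329 + (1.43171)·0.0498142 = 0.134609 mg/L.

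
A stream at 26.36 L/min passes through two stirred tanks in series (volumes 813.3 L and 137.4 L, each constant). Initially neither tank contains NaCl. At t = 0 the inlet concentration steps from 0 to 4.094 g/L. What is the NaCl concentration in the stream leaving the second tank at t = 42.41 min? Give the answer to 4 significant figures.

2.848 g/L

Species balance on tank i: dCᵢ/dt = (Cᵢ₋₁ − Cᵢ)/τᵢ with τᵢ = Vᵢ/Q.
τ₁ = 813.3/26.36 = 30.8536 min; τ₂ = 137.4/26.36 = 5.21244 min.
Solving the cascade with C₁(0)=C₂(0)=0 gives C₂(t) = C_in[1 − (τ₁ e^(−t/τ₁) − τ₂ e^(−t/τ₂))/(τ₁ − τ₂)].
At t = 42.41: e^(−t/τ₁) = 0.252952, e^(−t/τ₂) = 0.000292718.
C₂ = 4.094·[1 − (30.8536·0.252952 − 5.21244·0.000292718)/(25.6411)] = 4.094·0.695687 = 2.84814 g/L.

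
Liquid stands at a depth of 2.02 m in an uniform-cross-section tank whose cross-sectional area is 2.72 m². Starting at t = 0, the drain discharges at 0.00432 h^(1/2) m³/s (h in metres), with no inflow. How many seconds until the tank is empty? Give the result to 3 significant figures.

1790 s

Accumulation of liquid (constant cross-section A): A dh/dt = −0.00432 √h.
∫ h^(−1/2) dh = −(0.00432/A) ∫ dt, giving 2√h = 2√h₀ − (0.00432/A) t.
Tank is empty when √h = 0: t_empty = 2A√h₀/0.00432.
t_empty = 2·2.72·√2.02/0.00432 = 5.4400·1.4213/0.00432 = 1789.7 s.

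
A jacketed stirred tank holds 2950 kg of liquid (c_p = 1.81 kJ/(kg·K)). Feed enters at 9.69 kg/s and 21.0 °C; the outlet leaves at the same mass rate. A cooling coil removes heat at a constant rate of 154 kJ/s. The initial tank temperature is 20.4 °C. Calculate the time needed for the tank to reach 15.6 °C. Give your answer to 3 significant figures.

First-law balance (no shaft work): M c_p dT/dt = ṁ c_p (T_in − T) − 154.
τ = M/ṁ = 304.44 s; T_ss = T_in − Q̇/(ṁ c_p) = 12.220 °C.
T(t) = T_ss + (T₀ − T_ss) e^(−t/τ). Set T = 15.6:
e^(−t/τ) = (15.6 − 12.220)/(20.4 − 12.220) = 0.41324
t = −304.44 · ln(0.41324) = 269.04 s.

269 s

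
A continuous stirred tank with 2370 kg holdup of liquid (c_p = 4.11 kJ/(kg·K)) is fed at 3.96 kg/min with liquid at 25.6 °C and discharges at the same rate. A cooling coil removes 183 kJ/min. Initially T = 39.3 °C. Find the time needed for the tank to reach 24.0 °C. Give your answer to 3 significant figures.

569 min

Energy balance: M c_p dT/dt = ṁ c_p (T_in − T) − 183.
τ = M/ṁ = 598.48 min; T_ss = T_in − Q̇/(ṁ c_p) = 14.356 °C.
T(t) = T_ss + (T₀ − T_ss) e^(−t/τ). Set T = 24.0:
e^(−t/τ) = (24.0 − 14.356)/(39.3 − 14.356) = 0.38662
t = −598.48 · ln(0.38662) = 568.75 min.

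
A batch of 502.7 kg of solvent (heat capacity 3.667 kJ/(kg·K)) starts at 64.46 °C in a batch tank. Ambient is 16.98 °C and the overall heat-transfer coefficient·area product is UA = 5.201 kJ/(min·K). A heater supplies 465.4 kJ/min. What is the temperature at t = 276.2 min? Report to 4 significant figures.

M c_p dT/dt = −UA(T − T_amb) + Q̇.
dT/dt = (T_ss − T)/τ with T_ss = T_amb + Q̇/UA = 16.98 + 465.4/5.201 = 106.463 °C, τ = M c_p/UA = 502.7·3.667/5.201 = 354.432 min.
T approaches T_ss exponentially: T(t) = T_ss + (T₀ − T_ss) e^(−t/τ).
T(276.2) = 106.463 + (-42.0028)·0.458738 = 87.1945 °C.

87.19 °C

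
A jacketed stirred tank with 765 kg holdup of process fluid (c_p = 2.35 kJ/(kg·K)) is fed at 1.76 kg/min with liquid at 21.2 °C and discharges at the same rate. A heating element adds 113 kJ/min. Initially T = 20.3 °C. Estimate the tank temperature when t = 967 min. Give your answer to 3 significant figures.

M c_p dT/dt = ṁ c_p (T_in − T) + Q̇.
τ = M/ṁ = 434.66 min; T_ss = T_in + Q̇/(ṁ c_p) = 21.2 + 113/(1.76·2.35) = 48.521 °C.
Integrating: T(t) = T_ss + (T₀ − T_ss) e^(−t/τ).
T(967) = 48.521 + (-28.221)·e^(−967/434.66) = 48.521 + (-28.221)·0.10810 = 45.470 °C.

45.5 °C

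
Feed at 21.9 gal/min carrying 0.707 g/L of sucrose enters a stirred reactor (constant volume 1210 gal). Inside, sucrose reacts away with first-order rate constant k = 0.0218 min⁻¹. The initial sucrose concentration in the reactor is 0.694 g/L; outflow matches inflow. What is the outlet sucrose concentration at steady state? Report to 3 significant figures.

V dC/dt = Q(C_in − C) − k V C.
At steady state: 0 = Q C_in − (Q + kV) C_ss, so C_ss = Q C_in/(Q + kV).
C_ss = 21.9·0.707/(21.9 + 0.0218·1210) = 15.483/48.278 = 0.32071 g/L.

0.321 g/L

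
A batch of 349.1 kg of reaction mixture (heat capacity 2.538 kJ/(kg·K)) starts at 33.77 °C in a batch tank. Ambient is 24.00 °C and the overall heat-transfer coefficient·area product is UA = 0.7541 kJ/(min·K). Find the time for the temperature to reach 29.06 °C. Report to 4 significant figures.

773.0 min

M c_p dT/dt = −UA(T − T_amb).
τ = M c_p/UA = 1174.93 min; T_ss = T_amb = 24.0000 °C.
T(t) = T_ss + (T₀ − T_ss)e^(−t/τ); set T = 29.06:
t = −τ ln[(T − T_ss)/(T₀ − T_ss)] = −1174.93 · ln(0.517912) = 773.046 min.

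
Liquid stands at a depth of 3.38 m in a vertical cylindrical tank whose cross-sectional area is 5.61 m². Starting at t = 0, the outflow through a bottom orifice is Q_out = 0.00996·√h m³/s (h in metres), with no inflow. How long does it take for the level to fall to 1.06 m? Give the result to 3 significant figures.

Volume balance on the tank: A dh/dt = −0.00996 √h.
This is separable: 2 d(√h)/dt = −0.00996/A, so √h = √h₀ − (0.00996/(2A)) t.
t = 2A(√h₀ − √h)/0.00996 = 2·5.61·(√3.38 − √1.06)/0.00996
  = 11.220 × (1.8385 − 1.0296) / 0.00996 = 911.25 s.

911 s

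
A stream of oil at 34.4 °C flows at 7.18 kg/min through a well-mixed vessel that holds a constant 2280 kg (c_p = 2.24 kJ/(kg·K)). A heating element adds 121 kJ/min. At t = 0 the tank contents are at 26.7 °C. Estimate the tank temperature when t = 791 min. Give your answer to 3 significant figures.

M c_p dT/dt = ṁ c_p (T_in − T) + Q̇.
τ = M/ṁ = 317.55 min; T_ss = T_in + Q̇/(ṁ c_p) = 34.4 + 121/(7.18·2.24) = 41.923 °C.
Integrating: T(t) = T_ss + (T₀ − T_ss) e^(−t/τ).
T(791) = 41.923 + (-15.223)·e^(−791/317.55) = 41.923 + (-15.223)·0.082831 = 40.662 °C.

40.7 °C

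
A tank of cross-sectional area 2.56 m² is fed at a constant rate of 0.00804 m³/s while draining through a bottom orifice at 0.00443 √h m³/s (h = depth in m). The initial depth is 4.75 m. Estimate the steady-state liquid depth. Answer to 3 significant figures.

A dh/dt = Q_in − 0.00443 √h. Steady state requires inflow = outflow:
Q_in = 0.00443 √h_ss ⇒ √h_ss = 0.00804/0.00443 = 1.8149.
h_ss = 1.8149² = 3.2939 m. (Since h₀ = 4.75 m > h_ss, the level will fall toward this value.)

3.29 m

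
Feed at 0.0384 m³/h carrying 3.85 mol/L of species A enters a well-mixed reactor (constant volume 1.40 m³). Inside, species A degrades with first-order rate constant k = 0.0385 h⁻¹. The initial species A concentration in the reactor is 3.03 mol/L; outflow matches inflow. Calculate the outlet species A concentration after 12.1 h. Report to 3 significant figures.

V dC/dt = Q(C_in − C) − k V C.
This is linear with rate a = Q/V + k = 0.065929 h⁻¹.
C_ss = Q C_in/(Q + kV) = 1.6017 mol/L; C(t) = C_ss + (C₀ − C_ss) e^(−a t).
C(12.1) = 1.6017 + (1.4283)·e^(−0.065929·12.1) = 1.6017 + (1.4283)·0.45035 = 2.2449 mol/L.

2.24 mol/L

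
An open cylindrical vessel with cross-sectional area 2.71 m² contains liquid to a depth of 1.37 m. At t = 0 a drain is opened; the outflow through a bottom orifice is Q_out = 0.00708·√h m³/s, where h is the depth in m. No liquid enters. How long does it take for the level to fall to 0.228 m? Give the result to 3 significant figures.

530 s

A dh/dt = −Q_out = −0.00708 √h.
Separate and integrate: 2(√h − √h₀) = −(0.00708/A) t.
t = 2A(√h₀ − √h)/0.00708 = 2·2.71·(√1.37 − √0.228)/0.00708
  = 5.4200 × (1.1705 − 0.47749) / 0.00708 = 530.50 s.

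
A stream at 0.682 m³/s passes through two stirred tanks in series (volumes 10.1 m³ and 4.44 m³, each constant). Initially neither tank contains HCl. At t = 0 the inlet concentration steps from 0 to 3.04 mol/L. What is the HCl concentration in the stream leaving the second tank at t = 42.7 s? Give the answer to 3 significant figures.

Time constants: τᵢ = Vᵢ/Q for each well-mixed tank.
τ₁ = 10.1/0.682 = 14.809 s; τ₂ = 4.44/0.682 = 6.5103 s.
Solving the cascade with C₁(0)=C₂(0)=0 gives C₂(t) = C_in[1 − (τ₁ e^(−t/τ₁) − τ₂ e^(−t/τ₂))/(τ₁ − τ₂)].
At t = 42.7: e^(−t/τ₁) = 0.055949, e^(−t/τ₂) = 0.0014175.
C₂ = 3.04·[1 − (14.809·0.055949 − 6.5103·0.0014175)/(8.2991)] = 3.04·0.90127 = 2.7399 mol/L.

2.74 mol/L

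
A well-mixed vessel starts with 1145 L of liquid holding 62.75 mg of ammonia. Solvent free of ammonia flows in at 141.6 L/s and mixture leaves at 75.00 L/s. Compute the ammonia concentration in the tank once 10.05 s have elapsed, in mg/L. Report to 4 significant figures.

0.02060 mg/L

Let m(t) be the amount of ammonia. Volume: V(t) = V₀ + (Q_in − Q_out) t = 1145 + 66.6000 t; V(10.05) = 1814.33 L.
Solute balance: dm/dt = 0 − Q_out C = −Q_out m/V(t).
Separate: dm/m = −Q_out dt/V(t) ⇒ ln(m/m₀) = −(Q_out/(Q_in−Q_out)) ln(V/V₀).
m = m₀ (V₀/V)^(Q_out/(Q_in−Q_out)) = 62.75 × (1145/1814.33)^(1.12613) = 37.3671 mg.
C = m/V = 37.3671/1814.33 = 0.0205955 mg/L.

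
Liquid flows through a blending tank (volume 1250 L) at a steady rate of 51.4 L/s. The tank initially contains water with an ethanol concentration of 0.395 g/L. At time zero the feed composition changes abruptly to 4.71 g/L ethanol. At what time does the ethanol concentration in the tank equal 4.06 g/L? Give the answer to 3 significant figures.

46.0 s

Species balance: V dC/dt = Q(C_in − C) ⇒ τ = V/Q = 24.319 s.
C(t) = C_in + (C₀ − C_in) e^(−t/τ). Set C = 4.06 and solve for t:
e^(−t/τ) = (C − C_in)/(C₀ − C_in) = (4.06 − 4.71)/(0.395 − 4.71) = 0.15064
t = −τ ln(…) = 24.319 × 1.8929 = 46.033 s.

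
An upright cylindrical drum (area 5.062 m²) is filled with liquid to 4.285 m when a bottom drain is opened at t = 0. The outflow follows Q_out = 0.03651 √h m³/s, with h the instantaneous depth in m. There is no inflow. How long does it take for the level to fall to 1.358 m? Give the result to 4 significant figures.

250.9 s

Unsteady balance on liquid volume: A dh/dt = −0.03651 √h.
Separate and integrate: 2(√h − √h₀) = −(0.03651/A) t.
t = 2A(√h₀ − √h)/0.03651 = 2·5.062·(√4.285 − √1.358)/0.03651
  = 10.1240 × (2.07002 − 1.16533) / 0.03651 = 250.865 s.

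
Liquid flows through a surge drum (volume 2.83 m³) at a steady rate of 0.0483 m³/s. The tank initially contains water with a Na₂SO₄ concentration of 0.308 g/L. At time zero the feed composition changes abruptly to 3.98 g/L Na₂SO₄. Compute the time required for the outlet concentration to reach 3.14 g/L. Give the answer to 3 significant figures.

Species balance: V dC/dt = Q(C_in − C) ⇒ τ = V/Q = 58.592 s.
C(t) = C_in + (C₀ − C_in) e^(−t/τ). Set C = 3.14 and solve for t:
e^(−t/τ) = (C − C_in)/(C₀ − C_in) = (3.14 − 3.98)/(0.308 − 3.98) = 0.22876
t = −τ ln(…) = 58.592 × 1.4751 = 86.429 s.

86.4 s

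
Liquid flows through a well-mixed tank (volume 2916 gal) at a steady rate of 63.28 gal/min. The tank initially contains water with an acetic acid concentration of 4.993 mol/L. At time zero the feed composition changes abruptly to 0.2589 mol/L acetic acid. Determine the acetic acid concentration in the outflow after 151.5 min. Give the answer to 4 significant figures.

Species balance on the tank: V dC/dt = Q(C_in − C).
Rewrite as dC/dt + C/τ = C_in/τ, τ = V/Q = 46.0809 min.
Solution: C(t) = C_in + (C₀ − C_in) e^(−t/τ).
C(151.5) = 0.2589 + (4.993 − 0.2589)·e^(−151.5/46.0809) = 0.2589 + (4.73410)·0.0373398 = 0.435670 mol/L.

0.4357 mol/L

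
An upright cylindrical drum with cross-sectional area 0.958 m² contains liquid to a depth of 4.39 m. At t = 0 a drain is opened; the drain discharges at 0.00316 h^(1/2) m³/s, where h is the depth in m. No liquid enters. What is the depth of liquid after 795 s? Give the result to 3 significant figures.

A dh/dt = −Q_out = −0.00316 √h.
∫ h^(−1/2) dh = −(0.00316/A) ∫ dt, giving 2√h = 2√h₀ − (0.00316/A) t.
√h = √4.39 − 0.00316·795/(2·0.958) = 2.0952 − 1.3112 = 0.78406.
h = 0.78406² = 0.61476 m.

0.615 m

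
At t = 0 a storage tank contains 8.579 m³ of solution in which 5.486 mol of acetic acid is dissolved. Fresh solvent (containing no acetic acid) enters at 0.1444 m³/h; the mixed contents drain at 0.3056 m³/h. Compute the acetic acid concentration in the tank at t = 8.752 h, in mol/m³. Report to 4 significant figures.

0.5444 mol/m³

Total volume: dV/dt = Q_in − Q_out = -0.161200 m³/h, so V(t) = 8.579 − 0.161200 t and V(8.752) = 7.16818 m³.
Solute balance: dm/dt = 0 − Q_out C = −Q_out m/V(t).
Separate: dm/m = −Q_out dt/V(t) ⇒ ln(m/m₀) = −(Q_out/(Q_in−Q_out)) ln(V/V₀).
m = m₀ (V₀/V)^(Q_out/(Q_in−Q_out)) = 5.486 × (8.579/7.16818)^(-1.89578) = 3.90240 mol.
C = m/V = 3.90240/7.16818 = 0.544406 mol/m³.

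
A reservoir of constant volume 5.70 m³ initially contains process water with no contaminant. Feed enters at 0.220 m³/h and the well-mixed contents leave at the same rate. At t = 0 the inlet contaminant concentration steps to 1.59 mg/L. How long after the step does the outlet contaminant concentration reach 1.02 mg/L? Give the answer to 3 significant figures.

26.6 h

Unsteady species balance (constant V, well mixed): V dC/dt = Q(C_in − C), so τ = V/Q = 25.909 h.
C(t) = C_in + (C₀ − C_in) e^(−t/τ). Set C = 1.02 and solve for t:
e^(−t/τ) = (C − C_in)/(C₀ − C_in) = (1.02 − 1.59)/(0 − 1.59) = 0.35849
t = −τ ln(…) = 25.909 × 1.0259 = 26.579 h.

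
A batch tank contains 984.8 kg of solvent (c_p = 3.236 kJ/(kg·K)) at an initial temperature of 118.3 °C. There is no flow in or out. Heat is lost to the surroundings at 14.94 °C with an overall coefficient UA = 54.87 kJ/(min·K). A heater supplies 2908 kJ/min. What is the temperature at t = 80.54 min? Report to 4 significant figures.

80.52 °C

Lumped-capacitance energy balance: M c_p dT/dt = UA(T_amb − T) + Q̇.
dT/dt = (T_ss − T)/τ with T_ss = T_amb + Q̇/UA = 14.94 + 2908/54.87 = 67.9380 °C, τ = M c_p/UA = 984.8·3.236/54.87 = 58.0793 min.
T approaches T_ss exponentially: T(t) = T_ss + (T₀ − T_ss) e^(−t/τ).
T(80.54) = 67.9380 + (50.3620)·0.249893 = 80.5231 °C.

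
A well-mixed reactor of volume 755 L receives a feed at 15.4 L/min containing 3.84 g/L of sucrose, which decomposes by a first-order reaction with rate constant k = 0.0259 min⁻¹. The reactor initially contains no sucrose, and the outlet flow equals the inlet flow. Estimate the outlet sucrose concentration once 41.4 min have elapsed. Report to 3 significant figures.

Species balance: V dC/dt = Q C_in − Q C − k V C.
This is linear with rate a = Q/V + k = 0.046297 min⁻¹.
C_ss = Q C_in/(Q + kV) = 1.6918 g/L; C(t) = C_ss + (C₀ − C_ss) e^(−a t).
C(41.4) = 1.6918 + (-1.6918)·e^(−0.046297·41.4) = 1.6918 + (-1.6918)·0.14709 = 1.4430 g/L.

1.44 g/L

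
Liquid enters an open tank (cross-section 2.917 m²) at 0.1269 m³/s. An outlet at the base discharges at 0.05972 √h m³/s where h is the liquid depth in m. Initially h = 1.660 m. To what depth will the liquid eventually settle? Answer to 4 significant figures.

4.515 m

Mass balance (ρ constant): A dh/dt = Q_in − 0.05972 √h. At steady state dh/dt = 0:
Q_in = 0.05972 √h_ss ⇒ √h_ss = 0.1269/0.05972 = 2.12492.
h_ss = 2.12492² = 4.51527 m. (Since h₀ = 1.660 m < h_ss, the level will rise toward this value.)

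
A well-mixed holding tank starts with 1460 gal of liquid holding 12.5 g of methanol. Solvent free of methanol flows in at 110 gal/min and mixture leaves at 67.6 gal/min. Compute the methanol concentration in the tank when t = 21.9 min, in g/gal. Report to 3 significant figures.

Total volume: dV/dt = Q_in − Q_out = 42.400 gal/min, so V(t) = 1460 + 42.400 t and V(21.9) = 2388.6 gal.
Species balance (pure solvent in): dm/dt = −Q_out · m/V(t).
Separate: dm/m = −Q_out dt/V(t) ⇒ ln(m/m₀) = −(Q_out/(Q_in−Q_out)) ln(V/V₀).
m = m₀ (V₀/V)^(Q_out/(Q_in−Q_out)) = 12.5 × (1460/2388.6)^(1.5943) = 5.7025 g.
C = m/V = 5.7025/2388.6 = 0.0023874 g/gal.

0.00239 g/gal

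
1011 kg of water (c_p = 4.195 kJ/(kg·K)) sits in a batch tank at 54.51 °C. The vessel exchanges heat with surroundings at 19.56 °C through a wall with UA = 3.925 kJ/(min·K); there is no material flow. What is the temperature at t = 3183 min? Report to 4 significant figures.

21.40 °C

Lumped-capacitance energy balance: M c_p dT/dt = UA(T_amb − T).
dT/dt = (T_ss − T)/τ with T_ss = T_amb = 19.5600 °C, τ = M c_p/UA = 1011·4.195/3.925 = 1080.55 min.
Solution: T(t) = T_ss + (T₀ − T_ss) e^(−t/τ).
T(3183) = 19.5600 + (34.9500)·0.0525636 = 21.3971 °C.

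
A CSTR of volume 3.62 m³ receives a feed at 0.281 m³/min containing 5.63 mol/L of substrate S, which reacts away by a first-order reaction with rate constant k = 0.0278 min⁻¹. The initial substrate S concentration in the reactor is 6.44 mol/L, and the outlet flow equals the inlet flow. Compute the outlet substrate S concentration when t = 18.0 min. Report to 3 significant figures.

4.49 mol/L

Accumulation = in − out − consumed: V dC/dt = Q C_in − Q C − k V C.
This is linear with rate a = Q/V + k = 0.10542 min⁻¹.
C_ss = Q C_in/(Q + kV) = 4.1454 mol/L; C(t) = C_ss + (C₀ − C_ss) e^(−a t).
C(18.0) = 4.1454 + (2.2946)·e^(−0.10542·18.0) = 4.1454 + (2.2946)·0.14992 = 4.4894 mol/L.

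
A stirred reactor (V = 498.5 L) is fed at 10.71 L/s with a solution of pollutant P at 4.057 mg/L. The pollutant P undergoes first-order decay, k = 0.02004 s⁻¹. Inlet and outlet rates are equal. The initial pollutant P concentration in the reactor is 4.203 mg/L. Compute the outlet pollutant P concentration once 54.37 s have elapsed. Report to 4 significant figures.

2.319 mg/L

Accumulation = in − out − consumed: V dC/dt = Q C_in − Q C − k V C.
dC/dt = (Q/V) C_in − (Q/V + k) C; effective rate a = Q/V + k = 0.0214845 + 0.02004 = 0.0415245 s⁻¹.
C_ss = Q C_in/(Q + kV) = 2.09906 mg/L; C(t) = C_ss + (C₀ − C_ss) e^(−a t).
C(54.37) = 2.09906 + (2.10394)·e^(−0.0415245·54.37) = 2.09906 + (2.10394)·0.104592 = 2.31912 mg/L.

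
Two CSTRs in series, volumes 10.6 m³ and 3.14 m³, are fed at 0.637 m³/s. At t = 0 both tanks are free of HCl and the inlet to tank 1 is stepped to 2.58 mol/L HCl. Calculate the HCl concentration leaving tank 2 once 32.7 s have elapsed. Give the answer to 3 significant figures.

Each tank obeys Vᵢ dCᵢ/dt = Q(Cᵢ₋₁ − Cᵢ), so τᵢ = Vᵢ/Q.
τ₁ = 10.6/0.637 = 16.641 s; τ₂ = 3.14/0.637 = 4.9294 s.
Solving the cascade with C₁(0)=C₂(0)=0 gives C₂(t) = C_in[1 − (τ₁ e^(−t/τ₁) − τ₂ e^(−t/τ₂))/(τ₁ − τ₂)].
At t = 32.7: e^(−t/τ₁) = 0.14014, e^(−t/τ₂) = 0.0013153.
C₂ = 2.58·[1 − (16.641·0.14014 − 4.9294·0.0013153)/(11.711)] = 2.58·0.80142 = 2.0677 mol/L.

2.07 mol/L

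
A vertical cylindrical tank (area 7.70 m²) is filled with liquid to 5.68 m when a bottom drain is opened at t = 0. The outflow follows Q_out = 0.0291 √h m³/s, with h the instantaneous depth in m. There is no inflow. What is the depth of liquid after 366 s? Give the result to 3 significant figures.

2.86 m

A dh/dt = −Q_out = −0.0291 √h.
Separate and integrate: 2(√h − √h₀) = −(0.0291/A) t.
√h = √5.68 − 0.0291·366/(2·7.70) = 2.3833 − 0.69160 = 1.6917.
h = 1.6917² = 2.8618 m.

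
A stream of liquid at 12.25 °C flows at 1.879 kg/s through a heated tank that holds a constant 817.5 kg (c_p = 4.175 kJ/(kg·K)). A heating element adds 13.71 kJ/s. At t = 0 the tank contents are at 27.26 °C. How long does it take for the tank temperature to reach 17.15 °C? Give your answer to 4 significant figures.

First-law balance (no shaft work): M c_p dT/dt = ṁ c_p (T_in − T) + 13.71.
τ = M/ṁ = 435.072 s; T_ss = T_in + Q̇/(ṁ c_p) = 13.9976 °C.
T(t) = T_ss + (T₀ − T_ss) e^(−t/τ). Set T = 17.15:
e^(−t/τ) = (17.15 − 13.9976)/(27.26 − 13.9976) = 0.237692
t = −435.072 · ln(0.237692) = 625.103 s.

625.1 s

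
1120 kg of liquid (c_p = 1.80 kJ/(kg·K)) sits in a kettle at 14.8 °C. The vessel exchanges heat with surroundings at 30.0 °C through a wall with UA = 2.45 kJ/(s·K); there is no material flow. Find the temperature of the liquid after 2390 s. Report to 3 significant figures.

Lumped-capacitance energy balance: M c_p dT/dt = UA(T_amb − T).
dT/dt = (T_ss − T)/τ with T_ss = T_amb = 30.000 °C, τ = M c_p/UA = 1120·1.80/2.45 = 822.86 s.
Integrating: T(t) = T_ss + (T₀ − T_ss) e^(−t/τ).
T(2390) = 30.000 + (-15.200)·0.054775 = 29.167 °C.

29.2 °C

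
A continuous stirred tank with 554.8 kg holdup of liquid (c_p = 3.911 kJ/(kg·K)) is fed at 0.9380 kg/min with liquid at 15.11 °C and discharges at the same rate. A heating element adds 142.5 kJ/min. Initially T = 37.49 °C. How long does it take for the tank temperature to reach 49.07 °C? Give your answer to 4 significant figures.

718.8 min

Energy balance: M c_p dT/dt = ṁ c_p (T_in − T) + 142.5.
τ = M/ṁ = 591.471 min; T_ss = T_in + Q̇/(ṁ c_p) = 53.9540 °C.
T(t) = T_ss + (T₀ − T_ss) e^(−t/τ). Set T = 49.07:
e^(−t/τ) = (49.07 − 53.9540)/(37.49 − 53.9540) = 0.296648
t = −591.471 · ln(0.296648) = 718.761 min.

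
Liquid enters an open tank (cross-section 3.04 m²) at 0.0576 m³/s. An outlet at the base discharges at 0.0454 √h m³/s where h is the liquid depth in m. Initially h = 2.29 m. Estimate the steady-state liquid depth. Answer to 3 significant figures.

1.61 m

A dh/dt = Q_in − 0.0454 √h. Steady state requires inflow = outflow:
Q_in = 0.0454 √h_ss ⇒ √h_ss = 0.0576/0.0454 = 1.2687.
h_ss = 1.2687² = 1.6097 m. (Since h₀ = 2.29 m > h_ss, the level will fall toward this value.)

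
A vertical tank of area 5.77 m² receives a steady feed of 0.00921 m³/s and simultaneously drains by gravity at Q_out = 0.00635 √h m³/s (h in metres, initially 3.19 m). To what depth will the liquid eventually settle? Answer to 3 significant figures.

2.10 m

A dh/dt = Q_in − 0.00635 √h. Steady state requires inflow = outflow:
Q_in = 0.00635 √h_ss ⇒ √h_ss = 0.00921/0.00635 = 1.4504.
h_ss = 1.4504² = 2.1036 m. (Since h₀ = 3.19 m > h_ss, the level will fall toward this value.)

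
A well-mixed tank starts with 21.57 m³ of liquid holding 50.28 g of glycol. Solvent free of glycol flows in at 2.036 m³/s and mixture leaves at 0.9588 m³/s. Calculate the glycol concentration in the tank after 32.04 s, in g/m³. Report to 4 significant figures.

Total volume: dV/dt = Q_in − Q_out = 1.07720 m³/s, so V(t) = 21.57 + 1.07720 t and V(32.04) = 56.0835 m³.
Solute balance: dm/dt = 0 − Q_out C = −Q_out m/V(t).
dm/m = −Q_out dt/(V₀ + 1.07720 t); integrating gives ln(m/m₀) = −(Q_out/(Q_in−Q_out)) ln(V/V₀).
m = m₀ (V₀/V)^(Q_out/(Q_in−Q_out)) = 50.28 × (21.57/56.0835)^(0.890085) = 21.4795 g.
C = m/V = 21.4795/56.0835 = 0.382991 g/m³.

0.3830 g/m³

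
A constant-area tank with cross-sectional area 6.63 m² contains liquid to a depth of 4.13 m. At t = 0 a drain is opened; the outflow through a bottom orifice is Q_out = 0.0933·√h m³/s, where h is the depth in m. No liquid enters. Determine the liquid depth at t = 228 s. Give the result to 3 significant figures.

0.183 m

With no inflow, A dh/dt = −0.0933 √h.
This is separable: 2 d(√h)/dt = −0.0933/A, so √h = √h₀ − (0.0933/(2A)) t.
√h = √4.13 − 0.0933·228/(2·6.63) = 2.0322 − 1.6043 = 0.42799.
h = 0.42799² = 0.18317 m.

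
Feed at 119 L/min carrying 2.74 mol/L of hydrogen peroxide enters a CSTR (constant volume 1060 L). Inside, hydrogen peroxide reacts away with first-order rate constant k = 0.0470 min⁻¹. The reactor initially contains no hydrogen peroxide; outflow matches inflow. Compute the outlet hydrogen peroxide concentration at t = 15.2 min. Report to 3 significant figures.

V dC/dt = Q(C_in − C) − k V C.
This is linear with rate a = Q/V + k = 0.15926 min⁻¹.
C_ss = Q C_in/(Q + kV) = 1.9314 mol/L; C(t) = C_ss + (C₀ − C_ss) e^(−a t).
C(15.2) = 1.9314 + (-1.9314)·e^(−0.15926·15.2) = 1.9314 + (-1.9314)·0.088849 = 1.7598 mol/L.

1.76 mol/L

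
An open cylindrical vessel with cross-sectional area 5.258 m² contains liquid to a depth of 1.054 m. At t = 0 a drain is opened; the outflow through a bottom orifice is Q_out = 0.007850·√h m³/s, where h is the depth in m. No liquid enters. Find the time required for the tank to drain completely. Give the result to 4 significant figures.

1375 s

Unsteady balance on liquid volume: A dh/dt = −0.007850 √h.
∫ h^(−1/2) dh = −(0.007850/A) ∫ dt, giving 2√h = 2√h₀ − (0.007850/A) t.
Set h = 0: 2√h₀ = (0.007850/A) t_empty ⇒ t_empty = 2A√h₀/0.007850.
t_empty = 2·5.258·√1.054/0.007850 = 10.5160·1.02665/0.007850 = 1375.31 s.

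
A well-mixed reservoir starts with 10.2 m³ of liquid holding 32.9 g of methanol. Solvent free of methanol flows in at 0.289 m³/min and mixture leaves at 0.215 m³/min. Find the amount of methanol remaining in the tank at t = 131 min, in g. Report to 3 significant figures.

Total volume: dV/dt = Q_in − Q_out = 0.074000 m³/min, so V(t) = 10.2 + 0.074000 t and V(131) = 19.894 m³.
No methanol enters, so dm/dt = −Q_out · (m/V).
dm/m = −Q_out dt/(V₀ + 0.074000 t); integrating gives ln(m/m₀) = −(Q_out/(Q_in−Q_out)) ln(V/V₀).
m = m₀ (V₀/V)^(Q_out/(Q_in−Q_out)) = 32.9 × (10.2/19.894)^(2.9054) = 4.7236 g.

4.72 g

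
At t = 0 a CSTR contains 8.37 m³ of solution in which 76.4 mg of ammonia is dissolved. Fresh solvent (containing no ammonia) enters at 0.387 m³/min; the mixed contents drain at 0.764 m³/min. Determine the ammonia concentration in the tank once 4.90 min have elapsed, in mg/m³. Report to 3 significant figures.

7.07 mg/m³

Total volume: dV/dt = Q_in − Q_out = -0.37700 m³/min, so V(t) = 8.37 − 0.37700 t and V(4.90) = 6.5227 m³.
Species balance (pure solvent in): dm/dt = −Q_out · m/V(t).
dm/m = −Q_out dt/(V₀ − 0.37700 t); integrating gives ln(m/m₀) = −(Q_out/(Q_in−Q_out)) ln(V/V₀).
m = m₀ (V₀/V)^(Q_out/(Q_in−Q_out)) = 76.4 × (8.37/6.5227)^(-2.0265) = 46.092 mg.
C = m/V = 46.092/6.5227 = 7.0664 mg/m³.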